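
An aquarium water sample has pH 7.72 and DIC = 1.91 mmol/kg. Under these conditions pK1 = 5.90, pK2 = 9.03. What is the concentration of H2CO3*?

[CO2*] = 0.0272 mmol/kg

α₀ = 1 / (1 + K1/[H⁺] + K1K2/[H⁺]²) = 1 / (1 + 10^+1.82 + 10^+0.51)
   = 1 / (1 + 66.069 + 3.2359) = 1/70.305 = 0.01422
[CO2*] = α₀ × DIC = 0.01422 × 1.91 = 0.0272 mmol/kg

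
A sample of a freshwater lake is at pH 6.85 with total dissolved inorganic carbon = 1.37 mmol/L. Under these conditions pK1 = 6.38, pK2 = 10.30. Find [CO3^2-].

[CO3²⁻] = 0.363 μmol/L

α₂ = 1 / (1 + [H⁺]/K2 + [H⁺]²/(K1K2)) = 1 / (1 + 10^+3.45 + 10^+2.98)
   = 1 / (1 + 2818.4 + 954.99) = 1/3774.4 = 0.0002649
[CO3²⁻] = α₂ × DIC = 0.0002649 × 1.37 = 0.000363 mmol/L = 0.363 μmol/L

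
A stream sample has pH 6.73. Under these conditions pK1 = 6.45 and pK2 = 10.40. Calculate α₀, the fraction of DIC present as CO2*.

α₀ = 0.344

α₀ = 1 / (1 + K1/[H⁺] + K1K2/[H⁺]²) = 1 / (1 + 10^+0.28 + 10^-3.39)
   = 1 / (1 + 1.9055 + 0.00040738) = 1/2.9059 = 0.3441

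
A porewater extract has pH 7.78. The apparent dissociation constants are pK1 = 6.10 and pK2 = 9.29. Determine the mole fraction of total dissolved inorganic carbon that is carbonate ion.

α₂ = 0.0294

α₂ = 1 / (1 + [H⁺]/K2 + [H⁺]²/(K1K2)) = 1 / (1 + 10^+1.51 + 10^-0.17)
   = 1 / (1 + 32.359 + 0.67608) = 1/34.035 = 0.02938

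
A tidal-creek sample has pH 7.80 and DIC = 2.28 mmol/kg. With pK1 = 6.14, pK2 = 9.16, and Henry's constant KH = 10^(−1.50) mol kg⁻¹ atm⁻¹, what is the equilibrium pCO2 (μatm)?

pCO2 = 1480 μatm

α₀ = 1 / (1 + K1/[H⁺] + K1K2/[H⁺]²) = 1 / (1 + 10^+1.66 + 10^+0.30)
   = 1 / (1 + 45.709 + 1.9953) = 1/48.704 = 0.02053
[CO2*] = α₀ × DIC = 0.02053 × 2.28 = 0.04681 mmol/kg
pCO2 = [CO2*]/KH = 4.681×10^-5 / 3.162×10^-2 = 1480 μatm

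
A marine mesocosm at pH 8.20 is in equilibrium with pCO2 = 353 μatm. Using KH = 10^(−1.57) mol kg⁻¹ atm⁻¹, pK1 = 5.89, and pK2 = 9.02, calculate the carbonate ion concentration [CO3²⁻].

[CO2*] = KH · pCO2 = 10^(−1.57) × 353×10^-6 = 9.501×10^-6 mol/kg
α₀ = 1/(1 + K1/[H⁺] + K1K2/[H⁺]²) = 1/(1 + 10^+2.31 + 10^+1.49) = 0.004236
DIC = [CO2*]/α₀ = 9.501×10^-6 / 0.004236 = 2.243 mmol/kg
[CO3²⁻] = α₂·DIC; α₂ = 0.1309, so [CO3²⁻] = 0.1309 × 2.243 = 0.294 mmol/kg

[CO3²⁻] = 0.294 mmol/kg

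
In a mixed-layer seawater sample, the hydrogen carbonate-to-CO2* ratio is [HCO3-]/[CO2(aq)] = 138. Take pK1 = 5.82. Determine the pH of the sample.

pH = 7.96

From K1 = [H⁺][HCO3-]/[CO2(aq)]:  pH = pK1 + log₁₀([HCO3-]/[CO2(aq)])
log₁₀(138) = +2.140
pH = 5.82 + (+2.140) = 7.96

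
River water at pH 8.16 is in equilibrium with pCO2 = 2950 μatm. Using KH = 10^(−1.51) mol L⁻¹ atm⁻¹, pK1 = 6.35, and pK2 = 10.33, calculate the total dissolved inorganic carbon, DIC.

DIC = 6.02 mmol/L

[CO2*] = KH · pCO2 = 10^(−1.51) × 2950×10^-6 = 9.116×10^-5 mol/L
α₀ = 1/(1 + K1/[H⁺] + K1K2/[H⁺]²) = 1/(1 + 10^+1.81 + 10^-0.36) = 0.01515
DIC = [CO2*]/α₀ = 9.116×10^-5 / 0.01515 = 6.02 mmol/L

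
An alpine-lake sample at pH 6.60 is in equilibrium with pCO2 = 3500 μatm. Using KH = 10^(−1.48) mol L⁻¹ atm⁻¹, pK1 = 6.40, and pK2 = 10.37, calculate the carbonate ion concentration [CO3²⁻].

[CO3²⁻] = 0.0312 μmol/L

[CO2*] = KH · pCO2 = 10^(−1.48) × 3500×10^-6 = 1.159×10^-4 mol/L
α₀ = 1/(1 + K1/[H⁺] + K1K2/[H⁺]²) = 1/(1 + 10^+0.20 + 10^-3.57) = 0.3868
DIC = [CO2*]/α₀ = 1.159×10^-4 / 0.3868 = 0.2996 mmol/L
[CO3²⁻] = α₂·DIC; α₂ = 0.0001041, so [CO3²⁻] = 0.0001041 × 0.2996 = 3.12×10^-5 mmol/L = 0.0312 μmol/L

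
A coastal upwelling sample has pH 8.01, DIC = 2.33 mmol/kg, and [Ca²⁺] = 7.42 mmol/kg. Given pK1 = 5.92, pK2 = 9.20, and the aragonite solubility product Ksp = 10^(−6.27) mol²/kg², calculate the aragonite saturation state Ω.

α₂ = 1 / (1 + [H⁺]/K2 + [H⁺]²/(K1K2)) = 1 / (1 + 10^+1.19 + 10^-0.90)
   = 1 / (1 + 15.488 + 0.12589) = 1/16.614 = 0.06019
[CO3²⁻] = α₂ × DIC = 0.06019 × 2.33 = 0.1402 mmol/kg
Ksp = 10^(−6.27) = 5.370×10^-7
Ω = [Ca²⁺][CO3²⁻]/Ksp = (7.42×10^-3)(1.402×10^-4) / 5.370×10^-7 = 1.94

Ω = 1.94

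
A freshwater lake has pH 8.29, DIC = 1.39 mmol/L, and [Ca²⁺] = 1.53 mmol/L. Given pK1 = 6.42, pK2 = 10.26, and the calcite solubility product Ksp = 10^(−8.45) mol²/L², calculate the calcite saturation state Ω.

α₂ = 1 / (1 + [H⁺]/K2 + [H⁺]²/(K1K2)) = 1 / (1 + 10^+1.97 + 10^+0.10)
   = 1 / (1 + 93.325 + 1.2589) = 1/95.584 = 0.01046
[CO3²⁻] = α₂ × DIC = 0.01046 × 1.39 = 0.01454 mmol/L = 14.54 μmol/L
Ksp = 10^(−8.45) = 3.548×10^-9
Ω = [Ca²⁺][CO3²⁻]/Ksp = (1.53×10^-3)(1.454×10^-5) / 3.548×10^-9 = 6.27

Ω = 6.27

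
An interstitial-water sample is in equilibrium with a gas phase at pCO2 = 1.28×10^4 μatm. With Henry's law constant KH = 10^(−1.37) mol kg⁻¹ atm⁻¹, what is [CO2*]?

KH = 10^(−1.37) = 4.266×10^-2 mol kg⁻¹ atm⁻¹
[CO2*] = KH · pCO2 = 4.266×10^-2 × 1.28×10^4×10^-6 atm = 5.46×10^-4 mol/kg

[CO2*] = 546 μmol/kg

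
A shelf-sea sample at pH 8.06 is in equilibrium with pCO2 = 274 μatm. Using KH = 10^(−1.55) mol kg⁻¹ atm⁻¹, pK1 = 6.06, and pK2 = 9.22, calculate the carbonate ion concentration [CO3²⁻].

[CO3²⁻] = 0.0534 mmol/kg

[CO2*] = KH · pCO2 = 10^(−1.55) × 274×10^-6 = 7.722×10^-6 mol/kg
α₀ = 1/(1 + K1/[H⁺] + K1K2/[H⁺]²) = 1/(1 + 10^+2.00 + 10^+0.84) = 0.009266
DIC = [CO2*]/α₀ = 7.722×10^-6 / 0.009266 = 0.8334 mmol/kg
[CO3²⁻] = α₂·DIC; α₂ = 0.06411, so [CO3²⁻] = 0.06411 × 0.8334 = 0.0534 mmol/kg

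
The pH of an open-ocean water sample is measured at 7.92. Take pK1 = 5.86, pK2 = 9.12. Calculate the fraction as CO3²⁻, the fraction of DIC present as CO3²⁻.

α₂ = 0.0589

α₂ = 1 / (1 + [H⁺]/K2 + [H⁺]²/(K1K2)) = 1 / (1 + 10^+1.20 + 10^-0.86)
   = 1 / (1 + 15.849 + 0.13804) = 1/16.987 = 0.05887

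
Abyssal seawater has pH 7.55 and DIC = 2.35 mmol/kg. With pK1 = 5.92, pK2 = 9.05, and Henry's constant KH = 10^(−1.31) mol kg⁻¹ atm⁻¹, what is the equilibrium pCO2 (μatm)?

pCO2 = 1070 μatm

α₀ = 1 / (1 + K1/[H⁺] + K1K2/[H⁺]²) = 1 / (1 + 10^+1.63 + 10^+0.13)
   = 1 / (1 + 42.658 + 1.3490) = 1/45.007 = 0.02222
[CO2*] = α₀ × DIC = 0.02222 × 2.35 = 0.05221 mmol/kg
pCO2 = [CO2*]/KH = 5.221×10^-5 / 4.898×10^-2 = 1070 μatm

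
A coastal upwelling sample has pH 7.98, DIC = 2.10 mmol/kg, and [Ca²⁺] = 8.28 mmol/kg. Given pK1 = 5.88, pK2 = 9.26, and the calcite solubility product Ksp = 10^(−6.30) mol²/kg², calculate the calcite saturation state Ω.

α₂ = 1 / (1 + [H⁺]/K2 + [H⁺]²/(K1K2)) = 1 / (1 + 10^+1.28 + 10^-0.82)
   = 1 / (1 + 19.055 + 0.15136) = 1/20.206 = 0.04949
[CO3²⁻] = α₂ × DIC = 0.04949 × 2.10 = 0.1039 mmol/kg
Ksp = 10^(−6.30) = 5.012×10^-7
Ω = [Ca²⁺][CO3²⁻]/Ksp = (8.28×10^-3)(1.039×10^-4) / 5.012×10^-7 = 1.72

Ω = 1.72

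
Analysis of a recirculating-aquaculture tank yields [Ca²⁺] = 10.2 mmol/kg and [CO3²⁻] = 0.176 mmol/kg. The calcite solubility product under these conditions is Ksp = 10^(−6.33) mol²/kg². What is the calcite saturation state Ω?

Ksp = 10^(−6.33) = 4.677×10^-7
Ω = [Ca²⁺][CO3²⁻]/Ksp = (10.2×10^-3)(0.176×10^-3) / 4.677×10^-7 = 3.84

Ω = 3.84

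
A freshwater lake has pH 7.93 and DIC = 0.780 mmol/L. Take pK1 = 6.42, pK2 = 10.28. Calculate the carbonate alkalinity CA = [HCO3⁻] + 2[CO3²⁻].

CA = [HCO3⁻] + 2[CO3²⁻] = (α₁ + 2α₂)·DIC
At pH 7.93: [H⁺]/K1 = 10^-1.51 = 0.030903, K2/[H⁺] = 10^-2.35 = 0.0044668
α₁ = 1/(1 + 0.030903 + 0.0044668) = 1/1.0354 = 0.9658; α₂ = α₁·K2/[H⁺] = 0.004314
α₁ + 2α₂ = 0.9745
CA = 0.9745 × 0.780 = 0.760 mmol/L

CA = 0.760 mmol/L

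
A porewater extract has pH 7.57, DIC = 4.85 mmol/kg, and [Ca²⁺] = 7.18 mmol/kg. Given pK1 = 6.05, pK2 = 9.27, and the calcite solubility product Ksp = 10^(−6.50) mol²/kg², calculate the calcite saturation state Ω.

α₂ = 1 / (1 + [H⁺]/K2 + [H⁺]²/(K1K2)) = 1 / (1 + 10^+1.70 + 10^+0.18)
   = 1 / (1 + 50.119 + 1.5136) = 1/52.632 = 0.01900
[CO3²⁻] = α₂ × DIC = 0.01900 × 4.85 = 0.09215 mmol/kg
Ksp = 10^(−6.50) = 3.162×10^-7
Ω = [Ca²⁺][CO3²⁻]/Ksp = (7.18×10^-3)(9.215×10^-5) / 3.162×10^-7 = 2.09

Ω = 2.09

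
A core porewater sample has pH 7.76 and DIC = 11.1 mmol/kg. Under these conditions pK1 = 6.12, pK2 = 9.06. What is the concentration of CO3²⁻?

α₂ = 1 / (1 + [H⁺]/K2 + [H⁺]²/(K1K2)) = 1 / (1 + 10^+1.30 + 10^-0.34)
   = 1 / (1 + 19.953 + 0.45709) = 1/21.410 = 0.04671
[CO3²⁻] = α₂ × DIC = 0.04671 × 11.1 = 0.518 mmol/kg

[CO3²⁻] = 0.518 mmol/kg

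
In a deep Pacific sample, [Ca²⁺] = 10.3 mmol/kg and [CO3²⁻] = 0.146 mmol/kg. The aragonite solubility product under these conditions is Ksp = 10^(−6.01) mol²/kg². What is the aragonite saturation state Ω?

Ksp = 10^(−6.01) = 9.772×10^-7
Ω = [Ca²⁺][CO3²⁻]/Ksp = (10.3×10^-3)(0.146×10^-3) / 9.772×10^-7 = 1.54

Ω = 1.54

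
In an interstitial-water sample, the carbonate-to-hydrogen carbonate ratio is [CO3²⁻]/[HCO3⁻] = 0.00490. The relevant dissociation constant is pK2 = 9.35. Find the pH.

pH = 7.04

From K2 = [H⁺][CO3²⁻]/[HCO3⁻]:  pH = pK2 + log₁₀([CO3²⁻]/[HCO3⁻])
log₁₀(0.00490) = -2.310
pH = 9.35 + (-2.310) = 7.04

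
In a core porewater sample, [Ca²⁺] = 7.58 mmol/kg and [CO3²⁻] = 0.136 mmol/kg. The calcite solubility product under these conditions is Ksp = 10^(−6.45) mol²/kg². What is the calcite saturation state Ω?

Ksp = 10^(−6.45) = 3.548×10^-7
Ω = [Ca²⁺][CO3²⁻]/Ksp = (7.58×10^-3)(0.136×10^-3) / 3.548×10^-7 = 2.91

Ω = 2.91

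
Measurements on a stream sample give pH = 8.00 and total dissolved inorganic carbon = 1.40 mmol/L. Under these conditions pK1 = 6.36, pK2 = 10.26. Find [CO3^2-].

[CO3²⁻] = 7.48 μmol/L

α₂ = 1 / (1 + [H⁺]/K2 + [H⁺]²/(K1K2)) = 1 / (1 + 10^+2.26 + 10^+0.62)
   = 1 / (1 + 181.97 + 4.1687) = 1/187.14 = 0.005344
[CO3²⁻] = α₂ × DIC = 0.005344 × 1.40 = 0.00748 mmol/L = 7.48 μmol/L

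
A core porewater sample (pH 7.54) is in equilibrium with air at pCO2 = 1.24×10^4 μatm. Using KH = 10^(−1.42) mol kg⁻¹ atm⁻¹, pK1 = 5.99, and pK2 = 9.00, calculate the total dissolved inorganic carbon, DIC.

[CO2*] = KH · pCO2 = 10^(−1.42) × 1.24×10^4×10^-6 = 4.714×10^-4 mol/kg
α₀ = 1/(1 + K1/[H⁺] + K1K2/[H⁺]²) = 1/(1 + 10^+1.55 + 10^+0.09) = 0.02652
DIC = [CO2*]/α₀ = 4.714×10^-4 / 0.02652 = 17.8 mmol/kg

DIC = 17.8 mmol/kg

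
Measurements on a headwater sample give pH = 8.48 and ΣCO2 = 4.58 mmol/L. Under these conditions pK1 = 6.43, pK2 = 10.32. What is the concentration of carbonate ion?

[CO3²⁻] = 0.0647 mmol/L

α₂ = 1 / (1 + [H⁺]/K2 + [H⁺]²/(K1K2)) = 1 / (1 + 10^+1.84 + 10^-0.21)
   = 1 / (1 + 69.183 + 0.61660) = 1/70.800 = 0.01412
[CO3²⁻] = α₂ × DIC = 0.01412 × 4.58 = 0.0647 mmol/L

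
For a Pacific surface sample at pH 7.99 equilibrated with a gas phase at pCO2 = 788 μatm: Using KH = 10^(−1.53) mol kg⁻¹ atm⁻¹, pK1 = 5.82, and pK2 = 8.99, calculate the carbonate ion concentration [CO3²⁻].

[CO2*] = KH · pCO2 = 10^(−1.53) × 788×10^-6 = 2.326×10^-5 mol/kg
α₀ = 1/(1 + K1/[H⁺] + K1K2/[H⁺]²) = 1/(1 + 10^+2.17 + 10^+1.17) = 0.006109
DIC = [CO2*]/α₀ = 2.326×10^-5 / 0.006109 = 3.807 mmol/kg
[CO3²⁻] = α₂·DIC; α₂ = 0.09035, so [CO3²⁻] = 0.09035 × 3.807 = 0.344 mmol/kg

[CO3²⁻] = 0.344 mmol/kg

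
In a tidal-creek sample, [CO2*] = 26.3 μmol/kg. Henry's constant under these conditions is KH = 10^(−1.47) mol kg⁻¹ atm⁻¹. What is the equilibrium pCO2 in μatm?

KH = 10^(−1.47) = 3.388×10^-2 mol kg⁻¹ atm⁻¹
pCO2 = [CO2*]/KH = 26.3×10^-6 / 3.388×10^-2 = 7.76×10^-4 atm = 776 μatm

pCO2 = 776 μatm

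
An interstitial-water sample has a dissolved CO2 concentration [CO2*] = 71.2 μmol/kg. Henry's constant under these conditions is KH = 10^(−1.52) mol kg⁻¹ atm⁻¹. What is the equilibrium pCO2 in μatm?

pCO2 = 2360 μatm

KH = 10^(−1.52) = 3.020×10^-2 mol kg⁻¹ atm⁻¹
pCO2 = [CO2*]/KH = 71.2×10^-6 / 3.020×10^-2 = 2.36×10^-3 atm = 2360 μatm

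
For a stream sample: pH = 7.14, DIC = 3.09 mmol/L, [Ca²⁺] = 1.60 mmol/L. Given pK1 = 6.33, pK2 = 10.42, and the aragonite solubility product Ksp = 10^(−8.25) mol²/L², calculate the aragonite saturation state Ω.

Ω = 0.399

α₂ = 1 / (1 + [H⁺]/K2 + [H⁺]²/(K1K2)) = 1 / (1 + 10^+3.28 + 10^+2.47)
   = 1 / (1 + 1905.5 + 295.12) = 1/2201.6 = 0.0004542
[CO3²⁻] = α₂ × DIC = 0.0004542 × 3.09 = 0.001404 mmol/L = 1.404 μmol/L
Ksp = 10^(−8.25) = 5.623×10^-9
Ω = [Ca²⁺][CO3²⁻]/Ksp = (1.60×10^-3)(1.404×10^-6) / 5.623×10^-9 = 0.399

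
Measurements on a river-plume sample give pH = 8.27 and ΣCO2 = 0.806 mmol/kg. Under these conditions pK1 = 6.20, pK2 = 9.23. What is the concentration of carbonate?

α₂ = 1 / (1 + [H⁺]/K2 + [H⁺]²/(K1K2)) = 1 / (1 + 10^+0.96 + 10^-1.11)
   = 1 / (1 + 9.1201 + 0.077625) = 1/10.198 = 0.09806
[CO3²⁻] = α₂ × DIC = 0.09806 × 0.806 = 0.0790 mmol/kg

[CO3²⁻] = 0.0790 mmol/kg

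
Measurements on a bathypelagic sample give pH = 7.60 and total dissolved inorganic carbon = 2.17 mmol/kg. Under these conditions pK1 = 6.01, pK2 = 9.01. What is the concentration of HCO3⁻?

α₁ = 1 / (1 + [H⁺]/K1 + K2/[H⁺]) = 1 / (1 + 10^-1.59 + 10^-1.41)
   = 1 / (1 + 0.025704 + 0.038905) = 1/1.0646 = 0.9393
[HCO3⁻] = α₁ × DIC = 0.9393 × 2.17 = 2.04 mmol/kg

[HCO3⁻] = 2.04 mmol/kg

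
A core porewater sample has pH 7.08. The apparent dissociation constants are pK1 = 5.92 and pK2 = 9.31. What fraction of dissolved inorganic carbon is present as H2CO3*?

α₀ = 1 / (1 + K1/[H⁺] + K1K2/[H⁺]²) = 1 / (1 + 10^+1.16 + 10^-1.07)
   = 1 / (1 + 14.454 + 0.085114) = 1/15.540 = 0.06435

α₀ = 0.0644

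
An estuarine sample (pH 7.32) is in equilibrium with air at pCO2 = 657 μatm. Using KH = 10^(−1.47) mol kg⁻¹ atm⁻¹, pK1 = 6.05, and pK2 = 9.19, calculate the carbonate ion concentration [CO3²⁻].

[CO2*] = KH · pCO2 = 10^(−1.47) × 657×10^-6 = 2.226×10^-5 mol/kg
α₀ = 1/(1 + K1/[H⁺] + K1K2/[H⁺]²) = 1/(1 + 10^+1.27 + 10^-0.60) = 0.05032
DIC = [CO2*]/α₀ = 2.226×10^-5 / 0.05032 = 0.4424 mmol/kg
[CO3²⁻] = α₂·DIC; α₂ = 0.01264, so [CO3²⁻] = 0.01264 × 0.4424 = 0.00559 mmol/kg = 5.59 μmol/kg

[CO3²⁻] = 5.59 μmol/kg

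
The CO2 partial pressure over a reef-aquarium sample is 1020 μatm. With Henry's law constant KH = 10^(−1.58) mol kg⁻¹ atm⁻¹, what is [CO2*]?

KH = 10^(−1.58) = 2.630×10^-2 mol kg⁻¹ atm⁻¹
[CO2*] = KH · pCO2 = 2.630×10^-2 × 1020×10^-6 atm = 2.68×10^-5 mol/kg

[CO2*] = 26.8 μmol/kg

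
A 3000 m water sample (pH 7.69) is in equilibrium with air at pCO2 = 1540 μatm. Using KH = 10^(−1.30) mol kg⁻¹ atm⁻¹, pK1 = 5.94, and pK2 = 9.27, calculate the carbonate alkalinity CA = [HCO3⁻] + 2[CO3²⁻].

CA = 4.57 mmol/kg

[CO2*] = KH · pCO2 = 10^(−1.30) × 1540×10^-6 = 7.718×10^-5 mol/kg
α₀ = 1/(1 + K1/[H⁺] + K1K2/[H⁺]²) = 1/(1 + 10^+1.75 + 10^+0.17) = 0.01703
DIC = [CO2*]/α₀ = 7.718×10^-5 / 0.01703 = 4.532 mmol/kg
CA = (α₁ + 2α₂)·DIC = (0.9578 + 2×0.02519) × 4.532 = 4.57 mmol/kg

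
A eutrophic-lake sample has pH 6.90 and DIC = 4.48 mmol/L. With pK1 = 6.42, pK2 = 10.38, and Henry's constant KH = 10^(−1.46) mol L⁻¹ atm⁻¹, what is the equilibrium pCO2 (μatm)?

α₀ = 1 / (1 + K1/[H⁺] + K1K2/[H⁺]²) = 1 / (1 + 10^+0.48 + 10^-3.00)
   = 1 / (1 + 3.0200 + 0.0010000) = 1/4.0210 = 0.2487
[CO2*] = α₀ × DIC = 0.2487 × 4.48 = 1.114 mmol/L
pCO2 = [CO2*]/KH = 1.114×10^-3 / 3.467×10^-2 = 3.21×10^4 μatm

pCO2 = 3.21×10^4 μatm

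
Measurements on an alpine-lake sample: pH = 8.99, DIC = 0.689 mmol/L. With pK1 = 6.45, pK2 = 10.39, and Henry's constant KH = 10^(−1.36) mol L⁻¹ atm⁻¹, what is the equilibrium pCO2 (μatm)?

α₀ = 1 / (1 + K1/[H⁺] + K1K2/[H⁺]²) = 1 / (1 + 10^+2.54 + 10^+1.14)
   = 1 / (1 + 346.74 + 13.804) = 1/361.54 = 0.002766
[CO2*] = α₀ × DIC = 0.002766 × 0.689 = 0.001906 mmol/L = 1.906 μmol/L
pCO2 = [CO2*]/KH = 1.906×10^-6 / 4.365×10^-2 = 43.7 μatm

pCO2 = 43.7 μatm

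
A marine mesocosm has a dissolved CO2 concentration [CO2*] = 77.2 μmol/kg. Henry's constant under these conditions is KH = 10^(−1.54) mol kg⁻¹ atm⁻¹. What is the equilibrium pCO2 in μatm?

KH = 10^(−1.54) = 2.884×10^-2 mol kg⁻¹ atm⁻¹
pCO2 = [CO2*]/KH = 77.2×10^-6 / 2.884×10^-2 = 2.68×10^-3 atm = 2680 μatm

pCO2 = 2680 μatm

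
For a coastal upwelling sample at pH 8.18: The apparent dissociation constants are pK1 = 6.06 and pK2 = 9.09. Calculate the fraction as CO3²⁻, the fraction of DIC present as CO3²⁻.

α₂ = 0.109

α₂ = 1 / (1 + [H⁺]/K2 + [H⁺]²/(K1K2)) = 1 / (1 + 10^+0.91 + 10^-1.21)
   = 1 / (1 + 8.1283 + 0.061660) = 1/9.1900 = 0.1088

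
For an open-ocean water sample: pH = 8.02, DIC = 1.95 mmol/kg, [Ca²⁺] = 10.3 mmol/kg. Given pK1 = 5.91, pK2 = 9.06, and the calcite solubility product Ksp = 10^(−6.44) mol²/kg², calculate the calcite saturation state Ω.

Ω = 4.59

α₂ = 1 / (1 + [H⁺]/K2 + [H⁺]²/(K1K2)) = 1 / (1 + 10^+1.04 + 10^-1.07)
   = 1 / (1 + 10.965 + 0.085114) = 1/12.050 = 0.08299
[CO3²⁻] = α₂ × DIC = 0.08299 × 1.95 = 0.1618 mmol/kg
Ksp = 10^(−6.44) = 3.631×10^-7
Ω = [Ca²⁺][CO3²⁻]/Ksp = (10.3×10^-3)(1.618×10^-4) / 3.631×10^-7 = 4.59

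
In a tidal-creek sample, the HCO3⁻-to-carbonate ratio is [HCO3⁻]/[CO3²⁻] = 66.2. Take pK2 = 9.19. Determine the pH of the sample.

From K2 = [H⁺][CO3²⁻]/[HCO3⁻]:  pH = pK2 − log₁₀([HCO3⁻]/[CO3²⁻])
log₁₀(66.2) = +1.821
pH = 9.19 − (+1.821) = 7.37

pH = 7.37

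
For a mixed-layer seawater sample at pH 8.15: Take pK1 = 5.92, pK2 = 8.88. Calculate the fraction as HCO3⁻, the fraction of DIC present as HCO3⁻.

α₁ = 1 / (1 + [H⁺]/K1 + K2/[H⁺]) = 1 / (1 + 10^-2.23 + 10^-0.73)
   = 1 / (1 + 0.0058884 + 0.18621) = 1/1.1921 = 0.8389

α₁ = 0.839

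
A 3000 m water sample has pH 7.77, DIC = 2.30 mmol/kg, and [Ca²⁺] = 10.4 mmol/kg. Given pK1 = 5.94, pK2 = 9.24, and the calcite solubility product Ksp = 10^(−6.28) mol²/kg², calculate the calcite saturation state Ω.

Ω = 1.47

α₂ = 1 / (1 + [H⁺]/K2 + [H⁺]²/(K1K2)) = 1 / (1 + 10^+1.47 + 10^-0.36)
   = 1 / (1 + 29.512 + 0.43652) = 1/30.949 = 0.03231
[CO3²⁻] = α₂ × DIC = 0.03231 × 2.30 = 0.07432 mmol/kg
Ksp = 10^(−6.28) = 5.248×10^-7
Ω = [Ca²⁺][CO3²⁻]/Ksp = (10.4×10^-3)(7.432×10^-5) / 5.248×10^-7 = 1.47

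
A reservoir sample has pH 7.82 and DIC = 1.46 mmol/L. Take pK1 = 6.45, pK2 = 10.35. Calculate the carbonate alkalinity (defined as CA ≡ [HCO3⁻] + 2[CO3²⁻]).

CA = [HCO3⁻] + 2[CO3²⁻] = (α₁ + 2α₂)·DIC
At pH 7.82: [H⁺]/K1 = 10^-1.37 = 0.042658, K2/[H⁺] = 10^-2.53 = 0.0029512
α₁ = 1/(1 + 0.042658 + 0.0029512) = 1/1.0456 = 0.9564; α₂ = α₁·K2/[H⁺] = 0.002822
α₁ + 2α₂ = 0.9620
CA = 0.9620 × 1.46 = 1.40 mmol/L

CA = 1.40 mmol/L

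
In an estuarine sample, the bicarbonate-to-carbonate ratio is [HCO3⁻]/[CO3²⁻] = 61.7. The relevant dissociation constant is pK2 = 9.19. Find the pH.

From K2 = [H⁺][CO3²⁻]/[HCO3⁻]:  pH = pK2 − log₁₀([HCO3⁻]/[CO3²⁻])
log₁₀(61.7) = +1.790
pH = 9.19 − (+1.790) = 7.40

pH = 7.40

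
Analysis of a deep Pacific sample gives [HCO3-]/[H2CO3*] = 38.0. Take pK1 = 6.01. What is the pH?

pH = 7.59

From K1 = [H⁺][HCO3-]/[H2CO3*]:  pH = pK1 + log₁₀([HCO3-]/[H2CO3*])
log₁₀(38.0) = +1.580
pH = 6.01 + (+1.580) = 7.59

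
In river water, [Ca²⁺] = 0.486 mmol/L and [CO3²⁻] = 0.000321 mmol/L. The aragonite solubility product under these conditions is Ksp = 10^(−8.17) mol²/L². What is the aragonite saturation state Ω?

Ksp = 10^(−8.17) = 6.761×10^-9
Ω = [Ca²⁺][CO3²⁻]/Ksp = (0.486×10^-3)(0.000321×10^-3) / 6.761×10^-9 = 0.0231

Ω = 0.0231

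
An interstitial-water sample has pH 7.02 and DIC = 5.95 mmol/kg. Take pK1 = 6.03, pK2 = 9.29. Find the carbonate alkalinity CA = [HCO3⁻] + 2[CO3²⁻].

CA = [HCO3⁻] + 2[CO3²⁻] = (α₁ + 2α₂)·DIC
At pH 7.02: [H⁺]/K1 = 10^-0.99 = 0.10233, K2/[H⁺] = 10^-2.27 = 0.0053703
α₁ = 1/(1 + 0.10233 + 0.0053703) = 1/1.1077 = 0.9028; α₂ = α₁·K2/[H⁺] = 0.004848
α₁ + 2α₂ = 0.9125
CA = 0.9125 × 5.95 = 5.43 mmol/kg

CA = 5.43 mmol/kg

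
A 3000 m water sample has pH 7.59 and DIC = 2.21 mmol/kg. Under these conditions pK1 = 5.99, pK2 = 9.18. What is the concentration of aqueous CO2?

[CO2*] = 0.0528 mmol/kg

α₀ = 1 / (1 + K1/[H⁺] + K1K2/[H⁺]²) = 1 / (1 + 10^+1.60 + 10^+0.01)
   = 1 / (1 + 39.811 + 1.0233) = 1/41.834 = 0.02390
[CO2*] = α₀ × DIC = 0.02390 × 2.21 = 0.0528 mmol/kg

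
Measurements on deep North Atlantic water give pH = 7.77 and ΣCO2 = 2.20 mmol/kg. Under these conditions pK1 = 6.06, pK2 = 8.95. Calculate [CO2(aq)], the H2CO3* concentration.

α₀ = 1 / (1 + K1/[H⁺] + K1K2/[H⁺]²) = 1 / (1 + 10^+1.71 + 10^+0.53)
   = 1 / (1 + 51.286 + 3.3884) = 1/55.675 = 0.01796
[CO2*] = α₀ × DIC = 0.01796 × 2.20 = 0.0395 mmol/kg

[CO2*] = 0.0395 mmol/kg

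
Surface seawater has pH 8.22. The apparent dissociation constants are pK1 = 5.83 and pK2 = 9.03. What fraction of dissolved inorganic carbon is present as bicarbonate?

α₁ = 0.863

α₁ = 1 / (1 + [H⁺]/K1 + K2/[H⁺]) = 1 / (1 + 10^-2.39 + 10^-0.81)
   = 1 / (1 + 0.0040738 + 0.15488) = 1/1.1590 = 0.8628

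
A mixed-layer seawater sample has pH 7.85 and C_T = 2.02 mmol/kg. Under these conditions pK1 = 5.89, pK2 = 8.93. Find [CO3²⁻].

[CO3²⁻] = 0.154 mmol/kg

α₂ = 1 / (1 + [H⁺]/K2 + [H⁺]²/(K1K2)) = 1 / (1 + 10^+1.08 + 10^-0.88)
   = 1 / (1 + 12.023 + 0.13183) = 1/13.154 = 0.07602
[CO3²⁻] = α₂ × DIC = 0.07602 × 2.02 = 0.154 mmol/kg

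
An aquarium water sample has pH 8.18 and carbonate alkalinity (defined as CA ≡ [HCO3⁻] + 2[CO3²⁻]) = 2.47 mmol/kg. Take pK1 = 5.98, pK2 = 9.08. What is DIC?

DIC = 2.23 mmol/kg

CA = [HCO3⁻] + 2[CO3²⁻] = (α₁ + 2α₂)·DIC
At pH 8.18: [H⁺]/K1 = 10^-2.20 = 0.0063096, K2/[H⁺] = 10^-0.90 = 0.12589
α₁ = 1/(1 + 0.0063096 + 0.12589) = 1/1.1322 = 0.8832; α₂ = α₁·K2/[H⁺] = 0.1112
α₁ + 2α₂ = 1.1056
DIC = CA / (α₁ + 2α₂) = 2.47 / 1.1056 = 2.23 mmol/kg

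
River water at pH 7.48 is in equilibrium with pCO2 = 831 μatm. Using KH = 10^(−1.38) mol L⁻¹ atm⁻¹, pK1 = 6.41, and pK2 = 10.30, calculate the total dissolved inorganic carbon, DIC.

[CO2*] = KH · pCO2 = 10^(−1.38) × 831×10^-6 = 3.464×10^-5 mol/L
α₀ = 1/(1 + K1/[H⁺] + K1K2/[H⁺]²) = 1/(1 + 10^+1.07 + 10^-1.75) = 0.07833
DIC = [CO2*]/α₀ = 3.464×10^-5 / 0.07833 = 0.442 mmol/L

DIC = 0.442 mmol/L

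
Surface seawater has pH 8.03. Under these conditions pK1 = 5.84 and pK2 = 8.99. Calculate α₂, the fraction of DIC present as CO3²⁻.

α₂ = 1 / (1 + [H⁺]/K2 + [H⁺]²/(K1K2)) = 1 / (1 + 10^+0.96 + 10^-1.23)
   = 1 / (1 + 9.1201 + 0.058884) = 1/10.179 = 0.09824

α₂ = 0.0982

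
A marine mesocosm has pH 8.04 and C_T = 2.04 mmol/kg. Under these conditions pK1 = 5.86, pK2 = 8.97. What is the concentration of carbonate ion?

[CO3²⁻] = 0.213 mmol/kg

α₂ = 1 / (1 + [H⁺]/K2 + [H⁺]²/(K1K2)) = 1 / (1 + 10^+0.93 + 10^-1.25)
   = 1 / (1 + 8.5114 + 0.056234) = 1/9.5676 = 0.1045
[CO3²⁻] = α₂ × DIC = 0.1045 × 2.04 = 0.213 mmol/kg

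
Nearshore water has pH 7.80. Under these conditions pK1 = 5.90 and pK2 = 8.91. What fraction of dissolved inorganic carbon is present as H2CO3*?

α₀ = 0.0115

α₀ = 1 / (1 + K1/[H⁺] + K1K2/[H⁺]²) = 1 / (1 + 10^+1.90 + 10^+0.79)
   = 1 / (1 + 79.433 + 6.1660) = 1/86.599 = 0.01155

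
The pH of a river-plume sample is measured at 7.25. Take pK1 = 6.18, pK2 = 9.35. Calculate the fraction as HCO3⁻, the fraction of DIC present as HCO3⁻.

α₁ = 1 / (1 + [H⁺]/K1 + K2/[H⁺]) = 1 / (1 + 10^-1.07 + 10^-2.10)
   = 1 / (1 + 0.085114 + 0.0079433) = 1/1.0931 = 0.9149

α₁ = 0.915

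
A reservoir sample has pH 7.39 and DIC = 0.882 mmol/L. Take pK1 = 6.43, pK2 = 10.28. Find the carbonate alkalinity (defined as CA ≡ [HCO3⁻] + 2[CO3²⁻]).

CA = 0.796 mmol/L

CA = [HCO3⁻] + 2[CO3²⁻] = (α₁ + 2α₂)·DIC
At pH 7.39: [H⁺]/K1 = 10^-0.96 = 0.10965, K2/[H⁺] = 10^-2.89 = 0.0012882
α₁ = 1/(1 + 0.10965 + 0.0012882) = 1/1.1109 = 0.9001; α₂ = α₁·K2/[H⁺] = 0.001160
α₁ + 2α₂ = 0.9025
CA = 0.9025 × 0.882 = 0.796 mmol/L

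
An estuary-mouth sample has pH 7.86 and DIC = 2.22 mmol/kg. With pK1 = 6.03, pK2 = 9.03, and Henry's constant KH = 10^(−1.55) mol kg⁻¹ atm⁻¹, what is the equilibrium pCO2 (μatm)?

α₀ = 1 / (1 + K1/[H⁺] + K1K2/[H⁺]²) = 1 / (1 + 10^+1.83 + 10^+0.66)
   = 1 / (1 + 67.608 + 4.5709) = 1/73.179 = 0.01367
[CO2*] = α₀ × DIC = 0.01367 × 2.22 = 0.03034 mmol/kg
pCO2 = [CO2*]/KH = 3.034×10^-5 / 2.818×10^-2 = 1080 μatm

pCO2 = 1080 μatm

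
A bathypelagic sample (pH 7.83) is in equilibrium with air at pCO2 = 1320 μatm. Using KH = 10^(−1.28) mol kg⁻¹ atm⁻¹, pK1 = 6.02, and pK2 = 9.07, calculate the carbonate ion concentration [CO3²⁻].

[CO2*] = KH · pCO2 = 10^(−1.28) × 1320×10^-6 = 6.927×10^-5 mol/kg
α₀ = 1/(1 + K1/[H⁺] + K1K2/[H⁺]²) = 1/(1 + 10^+1.81 + 10^+0.57) = 0.01443
DIC = [CO2*]/α₀ = 6.927×10^-5 / 0.01443 = 4.799 mmol/kg
[CO3²⁻] = α₂·DIC; α₂ = 0.05363, so [CO3²⁻] = 0.05363 × 4.799 = 0.257 mmol/kg

[CO3²⁻] = 0.257 mmol/kg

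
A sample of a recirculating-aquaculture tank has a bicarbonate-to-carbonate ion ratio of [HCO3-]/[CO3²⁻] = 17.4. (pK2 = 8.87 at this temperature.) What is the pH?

pH = 7.63

From K2 = [H⁺][CO3²⁻]/[HCO3-]:  pH = pK2 − log₁₀([HCO3-]/[CO3²⁻])
log₁₀(17.4) = +1.241
pH = 8.87 − (+1.241) = 7.63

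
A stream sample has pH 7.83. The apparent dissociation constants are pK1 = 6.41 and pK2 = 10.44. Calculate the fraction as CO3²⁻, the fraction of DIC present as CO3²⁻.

α₂ = 1 / (1 + [H⁺]/K2 + [H⁺]²/(K1K2)) = 1 / (1 + 10^+2.61 + 10^+1.19)
   = 1 / (1 + 407.38 + 15.488) = 1/423.87 = 0.002359

α₂ = 0.00236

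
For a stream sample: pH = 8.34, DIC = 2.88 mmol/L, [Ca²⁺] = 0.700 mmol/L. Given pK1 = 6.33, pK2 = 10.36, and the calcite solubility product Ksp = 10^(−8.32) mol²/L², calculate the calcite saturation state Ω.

Ω = 3.95

α₂ = 1 / (1 + [H⁺]/K2 + [H⁺]²/(K1K2)) = 1 / (1 + 10^+2.02 + 10^+0.01)
   = 1 / (1 + 104.71 + 1.0233) = 1/106.74 = 0.009369
[CO3²⁻] = α₂ × DIC = 0.009369 × 2.88 = 0.02698 mmol/L
Ksp = 10^(−8.32) = 4.786×10^-9
Ω = [Ca²⁺][CO3²⁻]/Ksp = (0.700×10^-3)(2.698×10^-5) / 4.786×10^-9 = 3.95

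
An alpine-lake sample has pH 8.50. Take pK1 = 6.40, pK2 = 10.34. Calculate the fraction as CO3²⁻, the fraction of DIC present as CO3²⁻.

α₂ = 0.0141

α₂ = 1 / (1 + [H⁺]/K2 + [H⁺]²/(K1K2)) = 1 / (1 + 10^+1.84 + 10^-0.26)
   = 1 / (1 + 69.183 + 0.54954) = 1/70.733 = 0.01414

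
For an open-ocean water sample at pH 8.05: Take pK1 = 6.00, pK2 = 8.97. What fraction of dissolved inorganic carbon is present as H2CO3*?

α₀ = 1 / (1 + K1/[H⁺] + K1K2/[H⁺]²) = 1 / (1 + 10^+2.05 + 10^+1.13)
   = 1 / (1 + 112.20 + 13.490) = 1/126.69 = 0.007893

α₀ = 0.00789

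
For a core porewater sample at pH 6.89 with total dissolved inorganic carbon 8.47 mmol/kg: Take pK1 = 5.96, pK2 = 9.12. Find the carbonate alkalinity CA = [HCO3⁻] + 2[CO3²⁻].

CA = [HCO3⁻] + 2[CO3²⁻] = (α₁ + 2α₂)·DIC
At pH 6.89: [H⁺]/K1 = 10^-0.93 = 0.11749, K2/[H⁺] = 10^-2.23 = 0.0058884
α₁ = 1/(1 + 0.11749 + 0.0058884) = 1/1.1234 = 0.8902; α₂ = α₁·K2/[H⁺] = 0.005242
α₁ + 2α₂ = 0.9007
CA = 0.9007 × 8.47 = 7.63 mmol/kg

CA = 7.63 mmol/kg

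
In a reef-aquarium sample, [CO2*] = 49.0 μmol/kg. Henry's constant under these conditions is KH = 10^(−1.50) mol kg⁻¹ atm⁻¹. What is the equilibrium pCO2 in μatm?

pCO2 = 1550 μatm

KH = 10^(−1.50) = 3.162×10^-2 mol kg⁻¹ atm⁻¹
pCO2 = [CO2*]/KH = 49.0×10^-6 / 3.162×10^-2 = 1.55×10^-3 atm = 1550 μatm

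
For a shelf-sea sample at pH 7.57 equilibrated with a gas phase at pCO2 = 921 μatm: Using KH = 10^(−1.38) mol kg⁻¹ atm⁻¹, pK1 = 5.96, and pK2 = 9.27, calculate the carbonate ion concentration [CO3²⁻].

[CO2*] = KH · pCO2 = 10^(−1.38) × 921×10^-6 = 3.839×10^-5 mol/kg
α₀ = 1/(1 + K1/[H⁺] + K1K2/[H⁺]²) = 1/(1 + 10^+1.61 + 10^-0.09) = 0.02350
DIC = [CO2*]/α₀ = 3.839×10^-5 / 0.02350 = 1.634 mmol/kg
[CO3²⁻] = α₂·DIC; α₂ = 0.01910, so [CO3²⁻] = 0.01910 × 1.634 = 0.0312 mmol/kg

[CO3²⁻] = 0.0312 mmol/kg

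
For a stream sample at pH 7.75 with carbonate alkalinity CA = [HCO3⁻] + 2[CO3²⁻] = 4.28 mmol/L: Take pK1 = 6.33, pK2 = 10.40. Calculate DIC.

CA = [HCO3⁻] + 2[CO3²⁻] = (α₁ + 2α₂)·DIC
At pH 7.75: [H⁺]/K1 = 10^-1.42 = 0.038019, K2/[H⁺] = 10^-2.65 = 0.0022387
α₁ = 1/(1 + 0.038019 + 0.0022387) = 1/1.0403 = 0.9613; α₂ = α₁·K2/[H⁺] = 0.002152
α₁ + 2α₂ = 0.9656
DIC = CA / (α₁ + 2α₂) = 4.28 / 0.9656 = 4.43 mmol/L

DIC = 4.43 mmol/L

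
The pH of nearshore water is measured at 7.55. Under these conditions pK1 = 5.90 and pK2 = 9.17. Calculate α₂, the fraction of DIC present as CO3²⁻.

α₂ = 1 / (1 + [H⁺]/K2 + [H⁺]²/(K1K2)) = 1 / (1 + 10^+1.62 + 10^-0.03)
   = 1 / (1 + 41.687 + 0.93325) = 1/43.620 = 0.02293

α₂ = 0.0229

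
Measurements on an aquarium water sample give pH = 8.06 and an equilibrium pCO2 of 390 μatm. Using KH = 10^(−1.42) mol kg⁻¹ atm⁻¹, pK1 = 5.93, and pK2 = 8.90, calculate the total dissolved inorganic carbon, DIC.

[CO2*] = KH · pCO2 = 10^(−1.42) × 390×10^-6 = 1.483×10^-5 mol/kg
α₀ = 1/(1 + K1/[H⁺] + K1K2/[H⁺]²) = 1/(1 + 10^+2.13 + 10^+1.29) = 0.006435
DIC = [CO2*]/α₀ = 1.483×10^-5 / 0.006435 = 2.30 mmol/kg

DIC = 2.30 mmol/kg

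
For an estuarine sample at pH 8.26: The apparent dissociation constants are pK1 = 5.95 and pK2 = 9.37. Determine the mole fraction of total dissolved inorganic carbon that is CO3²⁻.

α₂ = 0.0717

α₂ = 1 / (1 + [H⁺]/K2 + [H⁺]²/(K1K2)) = 1 / (1 + 10^+1.11 + 10^-1.20)
   = 1 / (1 + 12.882 + 0.063096) = 1/13.946 = 0.07171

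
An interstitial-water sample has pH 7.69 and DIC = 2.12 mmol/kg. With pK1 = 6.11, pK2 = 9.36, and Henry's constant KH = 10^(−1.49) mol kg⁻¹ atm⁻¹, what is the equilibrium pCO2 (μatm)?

pCO2 = 1640 μatm

α₀ = 1 / (1 + K1/[H⁺] + K1K2/[H⁺]²) = 1 / (1 + 10^+1.58 + 10^-0.09)
   = 1 / (1 + 38.019 + 0.81283) = 1/39.832 = 0.02511
[CO2*] = α₀ × DIC = 0.02511 × 2.12 = 0.05322 mmol/kg
pCO2 = [CO2*]/KH = 5.322×10^-5 / 3.236×10^-2 = 1640 μatm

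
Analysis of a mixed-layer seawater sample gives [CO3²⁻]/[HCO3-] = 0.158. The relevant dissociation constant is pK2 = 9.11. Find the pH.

pH = 8.31

From K2 = [H⁺][CO3²⁻]/[HCO3-]:  pH = pK2 + log₁₀([CO3²⁻]/[HCO3-])
log₁₀(0.158) = -0.801
pH = 9.11 + (-0.801) = 8.31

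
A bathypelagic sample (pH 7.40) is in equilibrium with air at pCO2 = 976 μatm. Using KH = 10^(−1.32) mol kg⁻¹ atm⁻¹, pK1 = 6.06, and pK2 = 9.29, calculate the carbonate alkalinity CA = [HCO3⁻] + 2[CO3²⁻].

[CO2*] = KH · pCO2 = 10^(−1.32) × 976×10^-6 = 4.671×10^-5 mol/kg
α₀ = 1/(1 + K1/[H⁺] + K1K2/[H⁺]²) = 1/(1 + 10^+1.34 + 10^-0.55) = 0.04318
DIC = [CO2*]/α₀ = 4.671×10^-5 / 0.04318 = 1.082 mmol/kg
CA = (α₁ + 2α₂)·DIC = (0.9447 + 2×0.01217) × 1.082 = 1.05 mmol/kg

CA = 1.05 mmol/kg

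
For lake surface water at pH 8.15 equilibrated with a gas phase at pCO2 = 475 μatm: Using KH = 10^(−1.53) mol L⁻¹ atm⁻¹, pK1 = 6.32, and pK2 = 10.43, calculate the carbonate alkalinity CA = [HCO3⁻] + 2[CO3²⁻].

[CO2*] = KH · pCO2 = 10^(−1.53) × 475×10^-6 = 1.402×10^-5 mol/L
α₀ = 1/(1 + K1/[H⁺] + K1K2/[H⁺]²) = 1/(1 + 10^+1.83 + 10^-0.45) = 0.01450
DIC = [CO2*]/α₀ = 1.402×10^-5 / 0.01450 = 0.9667 mmol/L
CA = (α₁ + 2α₂)·DIC = (0.9804 + 2×0.005145) × 0.9667 = 0.958 mmol/L

CA = 0.958 mmol/L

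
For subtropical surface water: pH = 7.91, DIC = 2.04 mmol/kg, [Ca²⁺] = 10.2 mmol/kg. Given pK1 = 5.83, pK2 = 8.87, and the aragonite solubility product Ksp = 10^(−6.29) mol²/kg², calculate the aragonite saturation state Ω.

Ω = 3.98

α₂ = 1 / (1 + [H⁺]/K2 + [H⁺]²/(K1K2)) = 1 / (1 + 10^+0.96 + 10^-1.12)
   = 1 / (1 + 9.1201 + 0.075858) = 1/10.196 = 0.09808
[CO3²⁻] = α₂ × DIC = 0.09808 × 2.04 = 0.2001 mmol/kg
Ksp = 10^(−6.29) = 5.129×10^-7
Ω = [Ca²⁺][CO3²⁻]/Ksp = (10.2×10^-3)(2.001×10^-4) / 5.129×10^-7 = 3.98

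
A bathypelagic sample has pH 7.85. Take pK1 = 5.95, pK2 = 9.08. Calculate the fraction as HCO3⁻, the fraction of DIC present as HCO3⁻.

α₁ = 0.933

α₁ = 1 / (1 + [H⁺]/K1 + K2/[H⁺]) = 1 / (1 + 10^-1.90 + 10^-1.23)
   = 1 / (1 + 0.012589 + 0.058884) = 1/1.0715 = 0.9333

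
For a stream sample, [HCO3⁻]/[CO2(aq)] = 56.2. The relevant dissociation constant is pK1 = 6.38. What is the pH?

From K1 = [H⁺][HCO3⁻]/[CO2(aq)]:  pH = pK1 + log₁₀([HCO3⁻]/[CO2(aq)])
log₁₀(56.2) = +1.750
pH = 6.38 + (+1.750) = 8.13

pH = 8.13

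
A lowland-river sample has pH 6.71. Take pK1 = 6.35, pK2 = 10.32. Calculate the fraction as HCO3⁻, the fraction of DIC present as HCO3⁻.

α₁ = 1 / (1 + [H⁺]/K1 + K2/[H⁺]) = 1 / (1 + 10^-0.36 + 10^-3.61)
   = 1 / (1 + 0.43652 + 0.00024547) = 1/1.4368 = 0.6960

α₁ = 0.696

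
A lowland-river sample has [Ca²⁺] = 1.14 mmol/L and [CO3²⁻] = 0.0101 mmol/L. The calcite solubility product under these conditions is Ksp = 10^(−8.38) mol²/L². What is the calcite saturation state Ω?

Ω = 2.76

Ksp = 10^(−8.38) = 4.169×10^-9
Ω = [Ca²⁺][CO3²⁻]/Ksp = (1.14×10^-3)(0.0101×10^-3) / 4.169×10^-9 = 2.76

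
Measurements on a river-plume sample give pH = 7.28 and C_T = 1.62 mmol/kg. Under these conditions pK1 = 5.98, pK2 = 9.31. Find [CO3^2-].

α₂ = 1 / (1 + [H⁺]/K2 + [H⁺]²/(K1K2)) = 1 / (1 + 10^+2.03 + 10^+0.73)
   = 1 / (1 + 107.15 + 5.3703) = 1/113.52 = 0.008809
[CO3²⁻] = α₂ × DIC = 0.008809 × 1.62 = 0.0143 mmol/kg = 14.3 μmol/kg

[CO3²⁻] = 14.3 μmol/kg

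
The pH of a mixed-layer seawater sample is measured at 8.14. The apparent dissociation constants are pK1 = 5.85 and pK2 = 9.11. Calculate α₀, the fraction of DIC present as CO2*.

α₀ = 1 / (1 + K1/[H⁺] + K1K2/[H⁺]²) = 1 / (1 + 10^+2.29 + 10^+1.32)
   = 1 / (1 + 194.98 + 20.893) = 1/216.88 = 0.004611

α₀ = 0.00461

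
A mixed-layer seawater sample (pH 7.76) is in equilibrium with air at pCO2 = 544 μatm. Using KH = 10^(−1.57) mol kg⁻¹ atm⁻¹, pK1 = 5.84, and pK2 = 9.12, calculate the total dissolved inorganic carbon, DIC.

[CO2*] = KH · pCO2 = 10^(−1.57) × 544×10^-6 = 1.464×10^-5 mol/kg
α₀ = 1/(1 + K1/[H⁺] + K1K2/[H⁺]²) = 1/(1 + 10^+1.92 + 10^+0.56) = 0.01139
DIC = [CO2*]/α₀ = 1.464×10^-5 / 0.01139 = 1.29 mmol/kg

DIC = 1.29 mmol/kg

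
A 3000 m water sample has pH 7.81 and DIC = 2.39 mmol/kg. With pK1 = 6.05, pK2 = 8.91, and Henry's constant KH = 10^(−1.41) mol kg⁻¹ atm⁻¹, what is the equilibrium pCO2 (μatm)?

α₀ = 1 / (1 + K1/[H⁺] + K1K2/[H⁺]²) = 1 / (1 + 10^+1.76 + 10^+0.66)
   = 1 / (1 + 57.544 + 4.5709) = 1/63.115 = 0.01584
[CO2*] = α₀ × DIC = 0.01584 × 2.39 = 0.03787 mmol/kg
pCO2 = [CO2*]/KH = 3.787×10^-5 / 3.890×10^-2 = 973 μatm

pCO2 = 973 μatm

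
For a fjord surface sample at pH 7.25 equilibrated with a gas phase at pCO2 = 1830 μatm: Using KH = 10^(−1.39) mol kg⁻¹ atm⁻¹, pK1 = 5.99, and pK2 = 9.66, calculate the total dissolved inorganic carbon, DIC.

[CO2*] = KH · pCO2 = 10^(−1.39) × 1830×10^-6 = 7.455×10^-5 mol/kg
α₀ = 1/(1 + K1/[H⁺] + K1K2/[H⁺]²) = 1/(1 + 10^+1.26 + 10^-1.15) = 0.05190
DIC = [CO2*]/α₀ = 7.455×10^-5 / 0.05190 = 1.44 mmol/kg

DIC = 1.44 mmol/kg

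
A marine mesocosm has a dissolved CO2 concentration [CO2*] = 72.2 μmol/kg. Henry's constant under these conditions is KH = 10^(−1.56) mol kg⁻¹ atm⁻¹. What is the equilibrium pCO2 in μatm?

KH = 10^(−1.56) = 2.754×10^-2 mol kg⁻¹ atm⁻¹
pCO2 = [CO2*]/KH = 72.2×10^-6 / 2.754×10^-2 = 2.62×10^-3 atm = 2620 μatm

pCO2 = 2620 μatm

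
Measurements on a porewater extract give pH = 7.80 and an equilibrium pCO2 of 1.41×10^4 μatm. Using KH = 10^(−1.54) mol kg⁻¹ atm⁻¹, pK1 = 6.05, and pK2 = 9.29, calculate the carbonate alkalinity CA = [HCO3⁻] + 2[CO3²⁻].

CA = 24.3 mmol/kg

[CO2*] = KH · pCO2 = 10^(−1.54) × 1.41×10^4×10^-6 = 4.066×10^-4 mol/kg
α₀ = 1/(1 + K1/[H⁺] + K1K2/[H⁺]²) = 1/(1 + 10^+1.75 + 10^+0.26) = 0.01693
DIC = [CO2*]/α₀ = 4.066×10^-4 / 0.01693 = 24.01 mmol/kg
CA = (α₁ + 2α₂)·DIC = (0.9523 + 2×0.03081) × 24.01 = 24.3 mmol/kg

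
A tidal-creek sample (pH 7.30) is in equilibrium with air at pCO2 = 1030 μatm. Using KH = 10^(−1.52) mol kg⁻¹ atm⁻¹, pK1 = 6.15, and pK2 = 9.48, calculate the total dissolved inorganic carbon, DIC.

DIC = 0.473 mmol/kg

[CO2*] = KH · pCO2 = 10^(−1.52) × 1030×10^-6 = 3.111×10^-5 mol/kg
α₀ = 1/(1 + K1/[H⁺] + K1K2/[H⁺]²) = 1/(1 + 10^+1.15 + 10^-1.03) = 0.06571
DIC = [CO2*]/α₀ = 3.111×10^-5 / 0.06571 = 0.473 mmol/kg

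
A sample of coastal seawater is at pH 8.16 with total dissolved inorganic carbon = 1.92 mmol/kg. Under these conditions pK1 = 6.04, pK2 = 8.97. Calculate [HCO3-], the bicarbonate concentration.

α₁ = 1 / (1 + [H⁺]/K1 + K2/[H⁺]) = 1 / (1 + 10^-2.12 + 10^-0.81)
   = 1 / (1 + 0.0075858 + 0.15488) = 1/1.1625 = 0.8602
[HCO3⁻] = α₁ × DIC = 0.8602 × 1.92 = 1.65 mmol/kg

[HCO3⁻] = 1.65 mmol/kg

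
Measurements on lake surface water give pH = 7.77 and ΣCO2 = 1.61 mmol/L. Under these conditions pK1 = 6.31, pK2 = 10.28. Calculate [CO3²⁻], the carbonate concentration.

α₂ = 1 / (1 + [H⁺]/K2 + [H⁺]²/(K1K2)) = 1 / (1 + 10^+2.51 + 10^+1.05)
   = 1 / (1 + 323.59 + 11.220) = 1/335.81 = 0.002978
[CO3²⁻] = α₂ × DIC = 0.002978 × 1.61 = 0.00479 mmol/L = 4.79 μmol/L

[CO3²⁻] = 4.79 μmol/L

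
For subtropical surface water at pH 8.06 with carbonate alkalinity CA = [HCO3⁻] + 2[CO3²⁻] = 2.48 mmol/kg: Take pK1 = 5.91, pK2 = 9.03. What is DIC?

CA = [HCO3⁻] + 2[CO3²⁻] = (α₁ + 2α₂)·DIC
At pH 8.06: [H⁺]/K1 = 10^-2.15 = 0.0070795, K2/[H⁺] = 10^-0.97 = 0.10715
α₁ = 1/(1 + 0.0070795 + 0.10715) = 1/1.1142 = 0.8975; α₂ = α₁·K2/[H⁺] = 0.09617
α₁ + 2α₂ = 1.0898
DIC = CA / (α₁ + 2α₂) = 2.48 / 1.0898 = 2.28 mmol/kg

DIC = 2.28 mmol/kg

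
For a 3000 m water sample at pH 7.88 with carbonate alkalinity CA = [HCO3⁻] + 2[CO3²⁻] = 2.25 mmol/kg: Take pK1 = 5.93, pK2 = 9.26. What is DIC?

CA = [HCO3⁻] + 2[CO3²⁻] = (α₁ + 2α₂)·DIC
At pH 7.88: [H⁺]/K1 = 10^-1.95 = 0.011220, K2/[H⁺] = 10^-1.38 = 0.041687
α₁ = 1/(1 + 0.011220 + 0.041687) = 1/1.0529 = 0.9498; α₂ = α₁·K2/[H⁺] = 0.03959
α₁ + 2α₂ = 1.0289
DIC = CA / (α₁ + 2α₂) = 2.25 / 1.0289 = 2.19 mmol/kg

DIC = 2.19 mmol/kg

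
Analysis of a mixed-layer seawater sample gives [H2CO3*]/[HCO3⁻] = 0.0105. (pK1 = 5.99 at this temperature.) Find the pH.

pH = 7.97

From K1 = [H⁺][HCO3⁻]/[H2CO3*]:  pH = pK1 − log₁₀([H2CO3*]/[HCO3⁻])
log₁₀(0.0105) = -1.979
pH = 5.99 − (-1.979) = 7.97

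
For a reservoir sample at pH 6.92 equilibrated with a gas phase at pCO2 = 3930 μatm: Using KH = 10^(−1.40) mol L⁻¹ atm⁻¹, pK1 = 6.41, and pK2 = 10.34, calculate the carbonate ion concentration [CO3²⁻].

[CO2*] = KH · pCO2 = 10^(−1.40) × 3930×10^-6 = 1.565×10^-4 mol/L
α₀ = 1/(1 + K1/[H⁺] + K1K2/[H⁺]²) = 1/(1 + 10^+0.51 + 10^-2.91) = 0.2360
DIC = [CO2*]/α₀ = 1.565×10^-4 / 0.2360 = 0.6629 mmol/L
[CO3²⁻] = α₂·DIC; α₂ = 0.0002904, so [CO3²⁻] = 0.0002904 × 0.6629 = 0.000192 mmol/L = 0.192 μmol/L

[CO3²⁻] = 0.192 μmol/L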